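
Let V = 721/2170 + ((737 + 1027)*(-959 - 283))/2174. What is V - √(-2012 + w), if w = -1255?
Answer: -339475679/336970 - 33*I*√3 ≈ -1007.4 - 57.158*I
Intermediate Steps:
V = -339475679/336970 (V = 721*(1/2170) + (1764*(-1242))*(1/2174) = 103/310 - 2190888*1/2174 = 103/310 - 1095444/1087 = -339475679/336970 ≈ -1007.4)
V - √(-2012 + w) = -339475679/336970 - √(-2012 - 1255) = -339475679/336970 - √(-3267) = -339475679/336970 - 33*I*√3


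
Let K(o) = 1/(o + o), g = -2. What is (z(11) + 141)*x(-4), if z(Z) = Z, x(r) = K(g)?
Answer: -38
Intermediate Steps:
K(o) = 1/(2*o)
x(r) = -¼ (x(r) = (½)/(-2) = (½)*(-½) = -¼)
(z(11) + 141)*x(-4) = (11 + 141)*(-¼) = 152*(-¼) = -38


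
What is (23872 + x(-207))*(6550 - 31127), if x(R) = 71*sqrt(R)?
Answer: -586702144 - 5234901*I*sqrt(23) ≈ -5.867e+8 - 2.5106e+7*I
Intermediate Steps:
(23872 + x(-207))*(6550 - 31127) = (23872 + 71*sqrt(-207))*(6550 - 31127) = (23872 + 71*(3*I*sqrt(23)))*(-24577) = (23872 + 213*I*sqrt(23))*(-24577) = -586702144 - 5234901*I*sqrt(23)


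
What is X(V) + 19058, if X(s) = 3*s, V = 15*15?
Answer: 19733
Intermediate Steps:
V = 225
X(V) + 19058 = 3*225 + 19058 = 675 + 19058 = 19733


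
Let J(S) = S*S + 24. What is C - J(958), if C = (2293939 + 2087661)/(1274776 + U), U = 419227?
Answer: -1554731243764/1694003 ≈ -9.1779e+5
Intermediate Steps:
J(S) = 24 + S**2 (J(S) = S**2 + 24 = 24 + S**2)
C = 4381600/1694003 (C = (2293939 + 2087661)/(1274776 + 419227) = 4381600/1694003 ≈ 2.5865)
C - J(958) = 4381600/1694003 - (24 + 958**2) = 4381600/1694003 - (24 + 917764) = 4381600/1694003 - 1*917788 = 4381600/1694003 - 917788 = -1554731243764/1694003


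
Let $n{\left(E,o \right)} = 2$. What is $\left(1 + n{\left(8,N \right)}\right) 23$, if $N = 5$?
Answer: $69$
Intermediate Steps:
$\left(1 + n{\left(8,N \right)}\right) 23 = \left(1 + 2\right) 23 = 3 \cdot 23 = 69$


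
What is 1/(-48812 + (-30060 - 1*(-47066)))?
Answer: -1/31806 ≈ -3.1441e-5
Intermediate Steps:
1/(-48812 + (-30060 - 1*(-47066))) = 1/(-48812 + (-30060 + 47066)) = 1/(-48812 + 17006) = 1/(-31806) = -1/31806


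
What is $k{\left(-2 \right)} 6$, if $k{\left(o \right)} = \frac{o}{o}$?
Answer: $6$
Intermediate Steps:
$k{\left(o \right)} = 1$
$k{\left(-2 \right)} 6 = 1 \cdot 6 = 6$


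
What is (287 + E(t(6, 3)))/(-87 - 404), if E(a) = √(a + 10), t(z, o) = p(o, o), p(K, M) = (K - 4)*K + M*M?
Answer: -291/491 ≈ -0.59267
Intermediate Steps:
p(K, M) = M² + K*(-4 + K) (p(K, M) = (-4 + K)*K + M² = K*(-4 + K) + M² = M² + K*(-4 + K))
t(z, o) = -4*o + 2*o² (t(z, o) = o² + o² - 4*o = -4*o + 2*o²)
E(a) = √(10 + a)
(287 + E(t(6, 3)))/(-87 - 404) = (287 + √(10 + 2*3*(-2 + 3)))/(-87 - 404) = (287 + √(10 + 2*3*1))/(-491) = (287 + √(10 + 6))*(-1/491) = (287 + √16)*(-1/491) = (287 + 4)*(-1/491) = 291*(-1/491) = -291/491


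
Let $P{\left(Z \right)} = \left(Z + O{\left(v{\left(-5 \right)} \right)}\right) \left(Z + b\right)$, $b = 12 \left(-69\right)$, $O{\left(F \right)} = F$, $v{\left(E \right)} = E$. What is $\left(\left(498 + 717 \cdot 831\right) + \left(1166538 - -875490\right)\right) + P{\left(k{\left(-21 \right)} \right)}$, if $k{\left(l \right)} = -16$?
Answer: $2656077$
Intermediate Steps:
$b = -828$
$P{\left(Z \right)} = \left(-828 + Z\right) \left(-5 + Z\right)$ ($P{\left(Z \right)} = \left(Z - 5\right) \left(Z - 828\right) = \left(-5 + Z\right) \left(-828 + Z\right) = \left(-828 + Z\right) \left(-5 + Z\right)$)
$\left(\left(498 + 717 \cdot 831\right) + \left(1166538 - -875490\right)\right) + P{\left(k{\left(-21 \right)} \right)} = \left(\left(498 + 717 \cdot 831\right) + \left(1166538 - -875490\right)\right) + \left(4140 + \left(-16\right)^{2} - -13328\right) = \left(\left(498 + 595827\right) + \left(1166538 + 875490\right)\right) + \left(4140 + 256 + 13328\right) = \left(596325 + 2042028\right) + 17724 = 2638353 + 17724 = 2656077$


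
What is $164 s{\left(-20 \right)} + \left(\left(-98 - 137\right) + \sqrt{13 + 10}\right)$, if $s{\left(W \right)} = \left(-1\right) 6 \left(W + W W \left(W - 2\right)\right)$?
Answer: $8678645 + \sqrt{23} \approx 8.6787 \cdot 10^{6}$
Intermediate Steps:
$s{\left(W \right)} = - 6 W - 6 W^{2} \left(-2 + W\right)$ ($s{\left(W \right)} = - 6 \left(W + W W \left(-2 + W\right)\right) = - 6 \left(W + W^{2} \left(-2 + W\right)\right) = - 6 W - 6 W^{2} \left(-2 + W\right)$)
$164 s{\left(-20 \right)} + \left(\left(-98 - 137\right) + \sqrt{13 + 10}\right) = 164 \cdot 6 \left(-20\right) \left(-1 - \left(-20\right)^{2} + 2 \left(-20\right)\right) + \left(\left(-98 - 137\right) + \sqrt{13 + 10}\right) = 164 \cdot 6 \left(-20\right) \left(-1 - 400 - 40\right) - \left(235 - \sqrt{23}\right) = 164 \cdot 6 \left(-20\right) \left(-441\right) - \left(235 - \sqrt{23}\right) = 164 \cdot 52920 - \left(235 - \sqrt{23}\right) = 8678880 - \left(235 - \sqrt{23}\right) = 8678645 + \sqrt{23}$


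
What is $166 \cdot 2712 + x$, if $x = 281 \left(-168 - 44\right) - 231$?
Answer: $390389$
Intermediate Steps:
$x = -59803$ ($x = 281 \left(-212\right) - 231 = -59572 - 231 = -59803$)
$166 \cdot 2712 + x = 166 \cdot 2712 - 59803 = 450192 - 59803 = 390389$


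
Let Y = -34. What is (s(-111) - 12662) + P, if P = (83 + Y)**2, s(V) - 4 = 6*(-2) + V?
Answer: -10380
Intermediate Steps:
s(V) = -8 + V (s(V) = 4 + (6*(-2) + V) = 4 + (-12 + V) = -8 + V)
P = 2401 (P = (83 - 34)**2 = 49**2 = 2401)
(s(-111) - 12662) + P = ((-8 - 111) - 12662) + 2401 = (-119 - 12662) + 2401 = -12781 + 2401 = -10380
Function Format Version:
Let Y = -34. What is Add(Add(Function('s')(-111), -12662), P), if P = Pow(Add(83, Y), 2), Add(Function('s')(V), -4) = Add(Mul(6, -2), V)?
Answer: -10380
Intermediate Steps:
Function('s')(V) = Add(-8, V) (Function('s')(V) = Add(4, Add(Mul(6, -2), V)) = Add(4, Add(-12, V)) = Add(-8, V))
P = 2401 (P = Pow(Add(83, -34), 2) = Pow(49, 2) = 2401)
Add(Add(Function('s')(-111), -12662), P) = Add(Add(Add(-8, -111), -12662), 2401) = Add(Add(-119, -12662), 2401) = Add(-12781, 2401) = -10380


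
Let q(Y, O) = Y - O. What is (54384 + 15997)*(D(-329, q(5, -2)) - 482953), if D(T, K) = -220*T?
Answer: -28896538313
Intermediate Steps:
(54384 + 15997)*(D(-329, q(5, -2)) - 482953) = (54384 + 15997)*(-220*(-329) - 482953) = 70381*(72380 - 482953) = 70381*(-410573) = -28896538313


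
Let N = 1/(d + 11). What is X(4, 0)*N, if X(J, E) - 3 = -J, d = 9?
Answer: -1/20 ≈ -0.050000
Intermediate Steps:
N = 1/20 (N = 1/(9 + 11) = 1/20 ≈ 0.050000)
X(J, E) = 3 - J
X(4, 0)*N = (3 - 1*4)*(1/20) = (3 - 4)*(1/20) = -1*1/20 = -1/20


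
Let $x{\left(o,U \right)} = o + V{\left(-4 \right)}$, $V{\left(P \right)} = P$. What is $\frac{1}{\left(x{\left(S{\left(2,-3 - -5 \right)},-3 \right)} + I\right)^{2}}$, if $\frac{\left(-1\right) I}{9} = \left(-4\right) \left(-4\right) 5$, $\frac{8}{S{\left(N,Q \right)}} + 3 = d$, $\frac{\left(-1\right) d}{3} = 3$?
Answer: $\frac{9}{4726276} \approx 1.9042 \cdot 10^{-6}$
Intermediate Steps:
$d = -9$ ($d = \left(-3\right) 3 = -9$)
$S{\left(N,Q \right)} = - \frac{2}{3}$ ($S{\left(N,Q \right)} = \frac{8}{-3 - 9} = \frac{8}{-12} = 8 \left(- \frac{1}{12}\right) = - \frac{2}{3}$)
$x{\left(o,U \right)} = -4 + o$ ($x{\left(o,U \right)} = o - 4 = -4 + o$)
$I = -720$ ($I = - 9 \left(-4\right) \left(-4\right) 5 = - 9 \cdot 16 \cdot 5 = \left(-9\right) 80 = -720$)
$\frac{1}{\left(x{\left(S{\left(2,-3 - -5 \right)},-3 \right)} + I\right)^{2}} = \frac{1}{\left(\left(-4 - \frac{2}{3}\right) - 720\right)^{2}} = \frac{1}{\left(- \frac{14}{3} - 720\right)^{2}} = \frac{1}{\left(- \frac{2174}{3}\right)^{2}} = \frac{1}{\frac{4726276}{9}} = \frac{9}{4726276}$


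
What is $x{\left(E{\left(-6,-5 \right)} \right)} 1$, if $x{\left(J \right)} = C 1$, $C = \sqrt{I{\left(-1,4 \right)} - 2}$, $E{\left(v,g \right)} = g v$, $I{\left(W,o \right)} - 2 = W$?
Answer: $i \approx 1.0 i$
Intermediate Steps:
$I{\left(W,o \right)} = 2 + W$
$C = i$ ($C = \sqrt{\left(2 - 1\right) - 2} = \sqrt{1 - 2} = \sqrt{-1} = i \approx 1.0 i$)
$x{\left(J \right)} = i$ ($x{\left(J \right)} = i 1 = i$)
$x{\left(E{\left(-6,-5 \right)} \right)} 1 = i 1 = i$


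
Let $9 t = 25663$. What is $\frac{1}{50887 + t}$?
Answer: $\frac{9}{483646} \approx 1.8609 \cdot 10^{-5}$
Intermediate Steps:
$t = \frac{25663}{9}$ ($t = \frac{1}{9} \cdot 25663 = \frac{25663}{9} \approx 2851.4$)
$\frac{1}{50887 + t} = \frac{1}{50887 + \frac{25663}{9}} = \frac{1}{\frac{483646}{9}} = \frac{9}{483646}$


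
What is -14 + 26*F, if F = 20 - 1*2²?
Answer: 402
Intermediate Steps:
F = 16 (F = 20 - 1*4 = 20 - 4 = 16)
-14 + 26*F = -14 + 26*16 = -14 + 416 = 402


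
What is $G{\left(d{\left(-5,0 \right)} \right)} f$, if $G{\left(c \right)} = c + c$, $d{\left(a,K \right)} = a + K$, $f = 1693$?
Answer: $-16930$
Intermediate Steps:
$d{\left(a,K \right)} = K + a$
$G{\left(c \right)} = 2 c$
$G{\left(d{\left(-5,0 \right)} \right)} f = 2 \left(0 - 5\right) 1693 = 2 \left(-5\right) 1693 = \left(-10\right) 1693 = -16930$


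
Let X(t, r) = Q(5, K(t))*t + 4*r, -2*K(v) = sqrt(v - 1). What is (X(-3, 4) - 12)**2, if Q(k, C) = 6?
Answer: 196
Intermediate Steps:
K(v) = -sqrt(-1 + v)/2 (K(v) = -sqrt(v - 1)/2 = -sqrt(-1 + v)/2)
X(t, r) = 4*r + 6*t (X(t, r) = 6*t + 4*r = 4*r + 6*t)
(X(-3, 4) - 12)**2 = ((4*4 + 6*(-3)) - 12)**2 = ((16 - 18) - 12)**2 = (-2 - 12)**2 = (-14)**2 = 196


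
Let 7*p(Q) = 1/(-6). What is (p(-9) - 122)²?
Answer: 26265625/1764 ≈ 14890.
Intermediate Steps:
p(Q) = -1/42 (p(Q) = (⅐)/(-6) = (⅐)*(-⅙) = -1/42)
(p(-9) - 122)² = (-1/42 - 122)² = (-5125/42)² = 26265625/1764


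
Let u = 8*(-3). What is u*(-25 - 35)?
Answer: 1440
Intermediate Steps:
u = -24
u*(-25 - 35) = -24*(-25 - 35) = -24*(-60) = 1440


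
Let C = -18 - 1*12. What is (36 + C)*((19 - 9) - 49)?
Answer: -234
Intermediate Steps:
C = -30 (C = -18 - 12 = -30)
(36 + C)*((19 - 9) - 49) = (36 - 30)*((19 - 9) - 49) = 6*(10 - 49) = 6*(-39) = -234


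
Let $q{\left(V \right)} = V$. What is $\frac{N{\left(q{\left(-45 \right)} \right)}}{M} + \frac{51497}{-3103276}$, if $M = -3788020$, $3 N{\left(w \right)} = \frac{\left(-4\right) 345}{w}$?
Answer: $- \frac{438982623713}{26449360995420} \approx -0.016597$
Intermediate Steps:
$N{\left(w \right)} = - \frac{460}{w}$ ($N{\left(w \right)} = \frac{\left(-4\right) 345 \frac{1}{w}}{3} = \frac{\left(-1380\right) \frac{1}{w}}{3} = - \frac{460}{w}$)
$\frac{N{\left(q{\left(-45 \right)} \right)}}{M} + \frac{51497}{-3103276} = \frac{\left(-460\right) \frac{1}{-45}}{-3788020} + \frac{51497}{-3103276} = \left(-460\right) \left(- \frac{1}{45}\right) \left(- \frac{1}{3788020}\right) + 51497 \left(- \frac{1}{3103276}\right) = \frac{92}{9} \left(- \frac{1}{3788020}\right) - \frac{51497}{3103276} = - \frac{23}{8523045} - \frac{51497}{3103276} = - \frac{438982623713}{26449360995420}$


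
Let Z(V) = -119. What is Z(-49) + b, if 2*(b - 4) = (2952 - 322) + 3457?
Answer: 5857/2 ≈ 2928.5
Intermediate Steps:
b = 6095/2 (b = 4 + ((2952 - 322) + 3457)/2 = 4 + (2630 + 3457)/2 = 4 + (1/2)*6087 = 4 + 6087/2 = 6095/2 ≈ 3047.5)
Z(-49) + b = -119 + 6095/2 = 5857/2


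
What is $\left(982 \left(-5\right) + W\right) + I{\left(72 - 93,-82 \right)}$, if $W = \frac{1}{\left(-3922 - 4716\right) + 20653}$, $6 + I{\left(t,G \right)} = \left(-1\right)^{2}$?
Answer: $- \frac{59053724}{12015} \approx -4915.0$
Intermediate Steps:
$I{\left(t,G \right)} = -5$ ($I{\left(t,G \right)} = -6 + \left(-1\right)^{2} = -6 + 1 = -5$)
$W = \frac{1}{12015}$ ($W = \frac{1}{-8638 + 20653} = \frac{1}{12015} \approx 8.3229 \cdot 10^{-5}$)
$\left(982 \left(-5\right) + W\right) + I{\left(72 - 93,-82 \right)} = \left(982 \left(-5\right) + \frac{1}{12015}\right) - 5 = \left(-4910 + \frac{1}{12015}\right) - 5 = - \frac{58993649}{12015} - 5 = - \frac{59053724}{12015}$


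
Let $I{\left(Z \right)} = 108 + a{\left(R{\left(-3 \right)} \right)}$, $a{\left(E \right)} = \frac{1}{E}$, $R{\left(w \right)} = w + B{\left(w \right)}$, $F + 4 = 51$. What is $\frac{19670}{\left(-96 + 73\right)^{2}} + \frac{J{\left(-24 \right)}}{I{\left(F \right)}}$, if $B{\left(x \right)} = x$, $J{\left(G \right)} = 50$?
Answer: $\frac{12885190}{342263} \approx 37.647$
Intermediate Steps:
$F = 47$ ($F = -4 + 51 = 47$)
$R{\left(w \right)} = 2 w$ ($R{\left(w \right)} = w + w = 2 w$)
$I{\left(Z \right)} = \frac{647}{6}$ ($I{\left(Z \right)} = 108 + \frac{1}{2 \left(-3\right)} = 108 + \frac{1}{-6} = 108 - \frac{1}{6} = \frac{647}{6}$)
$\frac{19670}{\left(-96 + 73\right)^{2}} + \frac{J{\left(-24 \right)}}{I{\left(F \right)}} = \frac{19670}{\left(-96 + 73\right)^{2}} + \frac{50}{\frac{647}{6}} = \frac{19670}{\left(-23\right)^{2}} + 50 \cdot \frac{6}{647} = \frac{19670}{529} + \frac{300}{647} = \frac{12885190}{342263}$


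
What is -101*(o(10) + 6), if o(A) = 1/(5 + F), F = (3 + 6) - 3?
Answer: -6767/11 ≈ -615.18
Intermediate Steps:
F = 6 (F = 9 - 3 = 6)
o(A) = 1/11 (o(A) = 1/(5 + 6) = 1/11)
-101*(o(10) + 6) = -101*(1/11 + 6) = -101*67/11 = -6767/11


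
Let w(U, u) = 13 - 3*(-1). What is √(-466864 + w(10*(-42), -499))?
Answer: 12*I*√3242 ≈ 683.26*I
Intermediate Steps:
w(U, u) = 16 (w(U, u) = 13 + 3 = 16)
√(-466864 + w(10*(-42), -499)) = √(-466864 + 16) = √(-466848) = 12*I*√3242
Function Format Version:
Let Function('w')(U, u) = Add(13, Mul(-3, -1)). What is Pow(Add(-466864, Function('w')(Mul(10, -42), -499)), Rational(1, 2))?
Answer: Mul(12, I, Pow(3242, Rational(1, 2))) ≈ Mul(683.26, I)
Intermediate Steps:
Function('w')(U, u) = 16 (Function('w')(U, u) = Add(13, 3) = 16)
Pow(Add(-466864, Function('w')(Mul(10, -42), -499)), Rational(1, 2)) = Pow(Add(-466864, 16), Rational(1, 2)) = Pow(-466848, Rational(1, 2)) = Mul(12, I, Pow(3242, Rational(1, 2)))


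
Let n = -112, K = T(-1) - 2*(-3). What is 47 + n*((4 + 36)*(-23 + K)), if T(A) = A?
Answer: 80687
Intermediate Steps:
K = 5 (K = -1 - 2*(-3) = -1 + 6 = 5)
47 + n*((4 + 36)*(-23 + K)) = 47 - 112*(4 + 36)*(-23 + 5) = 47 - 4480*(-18) = 47 - 112*(-720) = 47 + 80640 = 80687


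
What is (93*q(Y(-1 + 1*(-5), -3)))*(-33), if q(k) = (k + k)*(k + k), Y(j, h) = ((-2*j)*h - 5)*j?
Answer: -742894416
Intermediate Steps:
Y(j, h) = j*(-5 - 2*h*j) (Y(j, h) = (-2*h*j - 5)*j = (-5 - 2*h*j)*j = j*(-5 - 2*h*j))
q(k) = 4*k² (q(k) = (2*k)*(2*k) = 4*k²)
(93*q(Y(-1 + 1*(-5), -3)))*(-33) = (93*(4*(-(-1 + 1*(-5))*(5 + 2*(-3)*(-1 + 1*(-5))))²))*(-33) = (93*(4*(-(-1 - 5)*(5 + 2*(-3)*(-1 - 5)))²))*(-33) = (93*(4*(-1*(-6)*(5 + 2*(-3)*(-6)))²))*(-33) = (93*(4*(-1*(-6)*(5 + 36))²))*(-33) = (93*(4*(-1*(-6)*41)²))*(-33) = (93*(4*246²))*(-33) = (93*(4*60516))*(-33) = (93*242064)*(-33) = 22511952*(-33) = -742894416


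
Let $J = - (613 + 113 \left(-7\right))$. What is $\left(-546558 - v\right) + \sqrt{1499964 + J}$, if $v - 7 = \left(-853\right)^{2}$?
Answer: $-1274174 + \sqrt{1500142} \approx -1.273 \cdot 10^{6}$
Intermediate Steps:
$v = 727616$ ($v = 7 + \left(-853\right)^{2} = 7 + 727609 = 727616$)
$J = 178$ ($J = - (613 - 791) = \left(-1\right) \left(-178\right) = 178$)
$\left(-546558 - v\right) + \sqrt{1499964 + J} = \left(-546558 - 727616\right) + \sqrt{1499964 + 178} = \left(-546558 - 727616\right) + \sqrt{1500142} = -1274174 + \sqrt{1500142}$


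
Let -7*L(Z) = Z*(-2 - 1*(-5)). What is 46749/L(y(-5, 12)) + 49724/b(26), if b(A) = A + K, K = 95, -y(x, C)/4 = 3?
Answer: 13795489/1452 ≈ 9501.0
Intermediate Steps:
y(x, C) = -12 (y(x, C) = -4*3 = -12)
b(A) = 95 + A (b(A) = A + 95 = 95 + A)
L(Z) = -3*Z/7 (L(Z) = -Z*(-2 - 1*(-5))/7 = -Z*(-2 + 5)/7 = -Z*3/7 = -3*Z/7)
46749/L(y(-5, 12)) + 49724/b(26) = 46749/((-3/7*(-12))) + 49724/(95 + 26) = 46749/(36/7) + 49724/121 = 46749*(7/36) + 49724*(1/121) = 109081/12 + 49724/121 = 13795489/1452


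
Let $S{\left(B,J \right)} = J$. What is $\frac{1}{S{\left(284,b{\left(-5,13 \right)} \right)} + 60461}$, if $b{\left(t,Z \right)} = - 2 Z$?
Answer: $\frac{1}{60435} \approx 1.6547 \cdot 10^{-5}$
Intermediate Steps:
$\frac{1}{S{\left(284,b{\left(-5,13 \right)} \right)} + 60461} = \frac{1}{\left(-2\right) 13 + 60461} = \frac{1}{-26 + 60461} = \frac{1}{60435}$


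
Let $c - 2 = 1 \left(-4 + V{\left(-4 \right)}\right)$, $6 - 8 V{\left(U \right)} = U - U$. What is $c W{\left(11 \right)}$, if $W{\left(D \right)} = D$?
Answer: $- \frac{55}{4} \approx -13.75$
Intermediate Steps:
$V{\left(U \right)} = \frac{3}{4}$ ($V{\left(U \right)} = \frac{3}{4} - \frac{U - U}{8} = \frac{3}{4} - 0 = \frac{3}{4} + 0 = \frac{3}{4}$)
$c = - \frac{5}{4}$ ($c = 2 + 1 \left(-4 + \frac{3}{4}\right) = 2 + 1 \left(- \frac{13}{4}\right) = 2 - \frac{13}{4} = - \frac{5}{4} \approx -1.25$)
$c W{\left(11 \right)} = \left(- \frac{5}{4}\right) 11 = - \frac{55}{4}$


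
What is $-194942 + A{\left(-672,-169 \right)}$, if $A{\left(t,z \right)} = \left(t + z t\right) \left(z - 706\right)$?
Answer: $-98978942$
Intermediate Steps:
$A{\left(t,z \right)} = \left(-706 + z\right) \left(t + t z\right)$ ($A{\left(t,z \right)} = \left(t + t z\right) \left(-706 + z\right) = \left(-706 + z\right) \left(t + t z\right)$)
$-194942 + A{\left(-672,-169 \right)} = -194942 - 672 \left(-706 + \left(-169\right)^{2} - -119145\right) = -194942 - 672 \left(-706 + 28561 + 119145\right) = -194942 - 98784000 = -98978942$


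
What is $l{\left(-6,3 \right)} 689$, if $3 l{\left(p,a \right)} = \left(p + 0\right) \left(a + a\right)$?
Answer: $-8268$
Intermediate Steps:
$l{\left(p,a \right)} = \frac{2 a p}{3}$ ($l{\left(p,a \right)} = \frac{\left(p + 0\right) \left(a + a\right)}{3} = \frac{p 2 a}{3} = \frac{2 a p}{3}$)
$l{\left(-6,3 \right)} 689 = \frac{2}{3} \cdot 3 \left(-6\right) 689 = \left(-12\right) 689 = -8268$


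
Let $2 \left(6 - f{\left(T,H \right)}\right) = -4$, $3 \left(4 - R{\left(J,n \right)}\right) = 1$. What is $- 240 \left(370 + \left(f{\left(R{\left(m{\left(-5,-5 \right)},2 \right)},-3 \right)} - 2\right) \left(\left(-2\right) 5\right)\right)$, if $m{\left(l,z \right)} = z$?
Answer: $-74400$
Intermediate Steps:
$R{\left(J,n \right)} = \frac{11}{3}$ ($R{\left(J,n \right)} = 4 - \frac{1}{3} = \frac{11}{3}$)
$f{\left(T,H \right)} = 8$ ($f{\left(T,H \right)} = 6 - -2 = 6 + 2 = 8$)
$- 240 \left(370 + \left(f{\left(R{\left(m{\left(-5,-5 \right)},2 \right)},-3 \right)} - 2\right) \left(\left(-2\right) 5\right)\right) = - 240 \left(370 + \left(8 - 2\right) \left(\left(-2\right) 5\right)\right) = - 240 \left(370 + 6 \left(-10\right)\right) = - 240 \left(370 - 60\right) = \left(-240\right) 310 = -74400$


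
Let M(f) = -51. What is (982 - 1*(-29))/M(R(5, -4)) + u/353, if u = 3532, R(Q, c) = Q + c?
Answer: -58917/6001 ≈ -9.8179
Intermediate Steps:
(982 - 1*(-29))/M(R(5, -4)) + u/353 = (982 - 1*(-29))/(-51) + 3532/353 = (982 + 29)*(-1/51) + 3532*(1/353) = 1011*(-1/51) + 3532/353 = -337/17 + 3532/353 = -58917/6001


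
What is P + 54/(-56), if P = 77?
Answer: 2129/28 ≈ 76.036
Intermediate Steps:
P + 54/(-56) = 77 + 54/(-56) = 77 - 1/56*54 = 77 - 27/28 = 2129/28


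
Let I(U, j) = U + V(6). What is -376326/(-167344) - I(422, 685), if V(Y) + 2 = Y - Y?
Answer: -34954077/83672 ≈ -417.75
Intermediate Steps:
V(Y) = -2 (V(Y) = -2 + (Y - Y) = -2 + 0 = -2)
I(U, j) = -2 + U (I(U, j) = U - 2 = -2 + U)
-376326/(-167344) - I(422, 685) = -376326/(-167344) - (-2 + 422) = -376326*(-1/167344) - 1*420 = 188163/83672 - 420 = -34954077/83672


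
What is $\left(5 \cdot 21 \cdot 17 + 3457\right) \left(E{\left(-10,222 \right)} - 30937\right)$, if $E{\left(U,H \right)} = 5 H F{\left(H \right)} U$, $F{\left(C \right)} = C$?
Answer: $-13079508154$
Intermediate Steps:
$E{\left(U,H \right)} = 5 U H^{2}$ ($E{\left(U,H \right)} = 5 H H U = 5 H^{2} U = 5 U H^{2}$)
$\left(5 \cdot 21 \cdot 17 + 3457\right) \left(E{\left(-10,222 \right)} - 30937\right) = \left(5 \cdot 21 \cdot 17 + 3457\right) \left(5 \left(-10\right) 222^{2} - 30937\right) = \left(105 \cdot 17 + 3457\right) \left(5 \left(-10\right) 49284 - 30937\right) = \left(1785 + 3457\right) \left(-2464200 - 30937\right) = 5242 \left(-2495137\right) = -13079508154$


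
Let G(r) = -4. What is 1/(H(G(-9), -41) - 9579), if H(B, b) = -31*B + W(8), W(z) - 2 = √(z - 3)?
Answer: -9453/89359204 - √5/89359204 ≈ -0.00010581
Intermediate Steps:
W(z) = 2 + √(-3 + z) (W(z) = 2 + √(z - 3) = 2 + √(-3 + z))
H(B, b) = 2 + √5 - 31*B (H(B, b) = -31*B + (2 + √(-3 + 8)) = -31*B + (2 + √5) = 2 + √5 - 31*B)
1/(H(G(-9), -41) - 9579) = 1/((2 + √5 - 31*(-4)) - 9579) = 1/((2 + √5 + 124) - 9579) = 1/((126 + √5) - 9579) = 1/(-9453 + √5)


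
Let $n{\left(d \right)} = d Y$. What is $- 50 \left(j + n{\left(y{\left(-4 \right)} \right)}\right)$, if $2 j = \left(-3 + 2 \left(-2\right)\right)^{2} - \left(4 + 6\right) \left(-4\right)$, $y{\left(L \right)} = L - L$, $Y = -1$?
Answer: $-2225$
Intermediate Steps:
$y{\left(L \right)} = 0$
$n{\left(d \right)} = - d$ ($n{\left(d \right)} = d \left(-1\right) = - d$)
$j = \frac{89}{2}$ ($j = \frac{\left(-3 + 2 \left(-2\right)\right)^{2} - \left(4 + 6\right) \left(-4\right)}{2} = \frac{\left(-3 - 4\right)^{2} - 10 \left(-4\right)}{2} = \frac{\left(-7\right)^{2} - -40}{2} = \frac{49 + 40}{2} = \frac{1}{2} \cdot 89 = \frac{89}{2} \approx 44.5$)
$- 50 \left(j + n{\left(y{\left(-4 \right)} \right)}\right) = - 50 \left(\frac{89}{2} - 0\right) = - 50 \left(\frac{89}{2} + 0\right) = \left(-50\right) \frac{89}{2} = -2225$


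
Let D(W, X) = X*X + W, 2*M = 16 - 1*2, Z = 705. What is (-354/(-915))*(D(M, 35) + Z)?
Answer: 228566/305 ≈ 749.40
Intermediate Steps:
M = 7 (M = (16 - 1*2)/2 = (16 - 2)/2 = (1/2)*14 = 7)
D(W, X) = W + X**2 (D(W, X) = X**2 + W = W + X**2)
(-354/(-915))*(D(M, 35) + Z) = (-354/(-915))*((7 + 35**2) + 705) = (-354*(-1/915))*((7 + 1225) + 705) = 118*(1232 + 705)/305 = (118/305)*1937 = 228566/305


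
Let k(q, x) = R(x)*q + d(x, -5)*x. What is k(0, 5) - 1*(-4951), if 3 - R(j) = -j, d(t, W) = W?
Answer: 4926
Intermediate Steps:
R(j) = 3 + j (R(j) = 3 - (-1)*j = 3 + j)
k(q, x) = -5*x + q*(3 + x) (k(q, x) = (3 + x)*q - 5*x = q*(3 + x) - 5*x = -5*x + q*(3 + x))
k(0, 5) - 1*(-4951) = (-5*5 + 0*(3 + 5)) - 1*(-4951) = (-25 + 0*8) + 4951 = (-25 + 0) + 4951 = -25 + 4951 = 4926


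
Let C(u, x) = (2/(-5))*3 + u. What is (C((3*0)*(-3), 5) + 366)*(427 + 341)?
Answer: 1400832/5 ≈ 2.8017e+5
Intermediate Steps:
C(u, x) = -6/5 + u (C(u, x) = (2*(-⅕))*3 + u = -⅖*3 + u = -6/5 + u)
(C((3*0)*(-3), 5) + 366)*(427 + 341) = ((-6/5 + (3*0)*(-3)) + 366)*(427 + 341) = ((-6/5 + 0*(-3)) + 366)*768 = ((-6/5 + 0) + 366)*768 = (-6/5 + 366)*768 = (1824/5)*768 = 1400832/5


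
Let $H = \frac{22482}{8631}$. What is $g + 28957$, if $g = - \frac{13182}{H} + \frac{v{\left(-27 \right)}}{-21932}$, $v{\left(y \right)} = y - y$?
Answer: $\frac{29846524}{1249} \approx 23896.0$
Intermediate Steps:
$v{\left(y \right)} = 0$
$H = \frac{2498}{959}$ ($H = 22482 \cdot \frac{1}{8631} = \frac{2498}{959} \approx 2.6048$)
$g = - \frac{6320769}{1249}$ ($g = - \frac{13182}{\frac{2498}{959}} + \frac{0}{-21932} = \left(-13182\right) \frac{959}{2498} + 0 \left(- \frac{1}{21932}\right) = - \frac{6320769}{1249} + 0 = - \frac{6320769}{1249} \approx -5060.7$)
$g + 28957 = - \frac{6320769}{1249} + 28957 = \frac{29846524}{1249}$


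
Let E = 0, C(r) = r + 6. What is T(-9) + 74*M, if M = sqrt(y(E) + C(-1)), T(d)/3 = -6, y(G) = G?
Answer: -18 + 74*sqrt(5) ≈ 147.47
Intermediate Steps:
C(r) = 6 + r
T(d) = -18 (T(d) = 3*(-6) = -18)
M = sqrt(5) (M = sqrt(0 + (6 - 1)) = sqrt(0 + 5) = sqrt(5) ≈ 2.2361)
T(-9) + 74*M = -18 + 74*sqrt(5)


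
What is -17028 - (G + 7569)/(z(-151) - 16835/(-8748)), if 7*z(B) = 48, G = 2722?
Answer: -9786969648/537749 ≈ -18200.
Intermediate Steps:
z(B) = 48/7 (z(B) = (1/7)*48 = 48/7)
-17028 - (G + 7569)/(z(-151) - 16835/(-8748)) = -17028 - (2722 + 7569)/(48/7 - 16835/(-8748)) = -17028 - 10291/(48/7 - 16835*(-1/8748)) = -17028 - 10291/(48/7 + 16835/8748) = -17028 - 10291/537749/61236 = -17028 - 10291*61236/537749 = -17028 - 1*630179676/537749 = -17028 - 630179676/537749 = -9786969648/537749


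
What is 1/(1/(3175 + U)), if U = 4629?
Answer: 7804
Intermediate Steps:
1/(1/(3175 + U)) = 1/(1/(3175 + 4629)) = 1/(1/7804) = 7804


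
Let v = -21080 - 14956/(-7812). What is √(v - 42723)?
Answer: 8*I*√422483810/651 ≈ 252.59*I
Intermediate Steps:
v = -41165501/1953 (v = -21080 - 14956*(-1)/7812 = -21080 - 1*(-3739/1953) = -21080 + 3739/1953 = -41165501/1953 ≈ -21078.)
√(v - 42723) = √(-41165501/1953 - 42723) = √(-124603520/1953) = 8*I*√422483810/651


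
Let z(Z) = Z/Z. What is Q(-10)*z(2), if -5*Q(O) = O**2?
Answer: -20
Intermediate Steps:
Q(O) = -O**2/5
z(Z) = 1
Q(-10)*z(2) = -1/5*(-10)**2*1 = -1/5*100*1 = -20*1 = -20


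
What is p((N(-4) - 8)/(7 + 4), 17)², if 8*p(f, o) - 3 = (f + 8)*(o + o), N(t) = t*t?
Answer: 10870209/7744 ≈ 1403.7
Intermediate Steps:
N(t) = t²
p(f, o) = 3/8 + o*(8 + f)/4 (p(f, o) = 3/8 + ((f + 8)*(o + o))/8 = 3/8 + ((8 + f)*(2*o))/8 = 3/8 + (2*o*(8 + f))/8 = 3/8 + o*(8 + f)/4)
p((N(-4) - 8)/(7 + 4), 17)² = (3/8 + 2*17 + (¼)*(((-4)² - 8)/(7 + 4))*17)² = (3/8 + 34 + (¼)*((16 - 8)/11)*17)² = (3/8 + 34 + (¼)*(8*(1/11))*17)² = (3/8 + 34 + (¼)*(8/11)*17)² = (3/8 + 34 + 34/11)² = (3297/88)² = 10870209/7744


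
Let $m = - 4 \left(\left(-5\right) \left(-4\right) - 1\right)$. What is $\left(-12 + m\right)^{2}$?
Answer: $7744$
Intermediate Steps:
$m = -76$ ($m = - 4 \left(20 - 1\right) = \left(-4\right) 19 = -76$)
$\left(-12 + m\right)^{2} = \left(-12 - 76\right)^{2} = \left(-88\right)^{2} = 7744$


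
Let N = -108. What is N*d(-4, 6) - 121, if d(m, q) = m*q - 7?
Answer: 3227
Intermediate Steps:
d(m, q) = -7 + m*q
N*d(-4, 6) - 121 = -108*(-7 - 4*6) - 121 = -108*(-7 - 24) - 121 = -108*(-31) - 121 = 3348 - 121 = 3227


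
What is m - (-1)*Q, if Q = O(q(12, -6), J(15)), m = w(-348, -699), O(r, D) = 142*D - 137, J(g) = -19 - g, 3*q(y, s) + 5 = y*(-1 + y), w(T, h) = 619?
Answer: -4346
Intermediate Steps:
q(y, s) = -5/3 + y*(-1 + y)/3 (q(y, s) = -5/3 + (y*(-1 + y))/3 = -5/3 + y*(-1 + y)/3)
O(r, D) = -137 + 142*D
m = 619
Q = -4965 (Q = -137 + 142*(-19 - 1*15) = -137 + 142*(-19 - 15) = -137 + 142*(-34) = -137 - 4828 = -4965)
m - (-1)*Q = 619 - (-1)*(-4965) = 619 - 1*4965 = 619 - 4965 = -4346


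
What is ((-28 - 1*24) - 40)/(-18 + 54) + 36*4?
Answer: 1273/9 ≈ 141.44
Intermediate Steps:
((-28 - 1*24) - 40)/(-18 + 54) + 36*4 = ((-28 - 24) - 40)/36 + 144 = (-52 - 40)*(1/36) + 144 = -92*1/36 + 144 = -23/9 + 144 = 1273/9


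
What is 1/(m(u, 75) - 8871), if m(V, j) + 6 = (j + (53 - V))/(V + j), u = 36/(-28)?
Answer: -516/4579627 ≈ -0.00011267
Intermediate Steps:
u = -9/7 (u = 36*(-1/28) = -9/7 ≈ -1.2857)
m(V, j) = -6 + (53 + j - V)/(V + j) (m(V, j) = -6 + (j + (53 - V))/(V + j) = -6 + (53 + j - V)/(V + j))
1/(m(u, 75) - 8871) = 1/((53 - 7*(-9/7) - 5*75)/(-9/7 + 75) - 8871) = 1/((53 + 9 - 375)/(516/7) - 8871) = 1/((7/516)*(-313) - 8871) = 1/(-2191/516 - 8871) = 1/(-4579627/516) = -516/4579627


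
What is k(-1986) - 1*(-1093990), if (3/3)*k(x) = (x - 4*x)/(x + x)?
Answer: 2187977/2 ≈ 1.0940e+6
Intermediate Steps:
k(x) = -3/2 (k(x) = (x - 4*x)/(x + x) = (-3*x)/((2*x)) = (-3*x)*(1/(2*x)) = -3/2)
k(-1986) - 1*(-1093990) = -3/2 - 1*(-1093990) = -3/2 + 1093990 = 2187977/2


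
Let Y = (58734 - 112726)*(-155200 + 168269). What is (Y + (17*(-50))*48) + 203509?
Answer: -705458739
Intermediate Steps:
Y = -705621448 (Y = -53992*13069 = -705621448)
(Y + (17*(-50))*48) + 203509 = (-705621448 + (17*(-50))*48) + 203509 = (-705621448 - 850*48) + 203509 = (-705621448 - 40800) + 203509 = -705662248 + 203509 = -705458739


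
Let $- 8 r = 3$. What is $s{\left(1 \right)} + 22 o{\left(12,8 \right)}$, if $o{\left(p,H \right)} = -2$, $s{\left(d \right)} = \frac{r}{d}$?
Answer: $- \frac{355}{8} \approx -44.375$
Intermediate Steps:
$r = - \frac{3}{8}$ ($r = \left(- \frac{1}{8}\right) 3 = - \frac{3}{8} \approx -0.375$)
$s{\left(d \right)} = - \frac{3}{8 d}$
$s{\left(1 \right)} + 22 o{\left(12,8 \right)} = - \frac{3}{8 \cdot 1} + 22 \left(-2\right) = \left(- \frac{3}{8}\right) 1 - 44 = - \frac{3}{8} - 44 = - \frac{355}{8}$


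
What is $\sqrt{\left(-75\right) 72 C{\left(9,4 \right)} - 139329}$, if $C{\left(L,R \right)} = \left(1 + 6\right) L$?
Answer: $3 i \sqrt{53281} \approx 692.48 i$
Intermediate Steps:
$C{\left(L,R \right)} = 7 L$
$\sqrt{\left(-75\right) 72 C{\left(9,4 \right)} - 139329} = \sqrt{\left(-75\right) 72 \cdot 7 \cdot 9 - 139329} = \sqrt{\left(-5400\right) 63 - 139329} = \sqrt{-340200 - 139329} = \sqrt{-479529} = 3 i \sqrt{53281}$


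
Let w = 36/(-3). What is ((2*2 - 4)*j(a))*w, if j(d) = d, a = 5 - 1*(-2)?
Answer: 0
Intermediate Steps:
a = 7 (a = 5 + 2 = 7)
w = -12 (w = 36*(-1/3) = -12)
((2*2 - 4)*j(a))*w = ((2*2 - 4)*7)*(-12) = ((4 - 4)*7)*(-12) = (0*7)*(-12) = 0*(-12) = 0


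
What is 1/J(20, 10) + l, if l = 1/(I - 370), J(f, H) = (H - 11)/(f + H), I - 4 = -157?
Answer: -15691/523 ≈ -30.002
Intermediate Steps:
I = -153 (I = 4 - 157 = -153)
J(f, H) = (-11 + H)/(H + f)
l = -1/523 (l = 1/(-153 - 370) = 1/(-523) = -1/523 ≈ -0.0019120)
1/J(20, 10) + l = 1/((-11 + 10)/(10 + 20)) - 1/523 = 1/(-1/30) - 1/523 = -30 - 1/523 = -15691/523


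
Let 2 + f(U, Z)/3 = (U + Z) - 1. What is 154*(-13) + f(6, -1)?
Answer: -1996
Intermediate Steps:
f(U, Z) = -9 + 3*U + 3*Z (f(U, Z) = -6 + 3*((U + Z) - 1) = -6 + 3*(-1 + U + Z) = -6 + (-3 + 3*U + 3*Z) = -9 + 3*U + 3*Z)
154*(-13) + f(6, -1) = 154*(-13) + (-9 + 3*6 + 3*(-1)) = -2002 + (-9 + 18 - 3) = -2002 + 6 = -1996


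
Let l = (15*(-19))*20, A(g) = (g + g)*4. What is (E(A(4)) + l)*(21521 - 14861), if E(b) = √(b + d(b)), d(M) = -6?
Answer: -37962000 + 6660*√26 ≈ -3.7928e+7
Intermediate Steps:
A(g) = 8*g (A(g) = (2*g)*4 = 8*g)
l = -5700 (l = -285*20 = -5700)
E(b) = √(-6 + b) (E(b) = √(b - 6) = √(-6 + b))
(E(A(4)) + l)*(21521 - 14861) = (√(-6 + 8*4) - 5700)*(21521 - 14861) = (√(-6 + 32) - 5700)*6660 = (√26 - 5700)*6660 = (-5700 + √26)*6660 = -37962000 + 6660*√26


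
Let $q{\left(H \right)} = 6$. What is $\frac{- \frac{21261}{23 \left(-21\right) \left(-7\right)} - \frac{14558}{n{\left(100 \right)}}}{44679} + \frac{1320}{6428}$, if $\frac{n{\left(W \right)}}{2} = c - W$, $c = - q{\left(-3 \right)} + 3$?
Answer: $\frac{1723516259174}{8334517479393} \approx 0.20679$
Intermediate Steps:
$c = -3$ ($c = \left(-1\right) 6 + 3 = -6 + 3 = -3$)
$n{\left(W \right)} = -6 - 2 W$ ($n{\left(W \right)} = 2 \left(-3 - W\right) = -6 - 2 W$)
$\frac{- \frac{21261}{23 \left(-21\right) \left(-7\right)} - \frac{14558}{n{\left(100 \right)}}}{44679} + \frac{1320}{6428} = \frac{- \frac{21261}{23 \left(-21\right) \left(-7\right)} - \frac{14558}{-6 - 200}}{44679} + \frac{1320}{6428} = \left(- \frac{21261}{\left(-483\right) \left(-7\right)} - \frac{14558}{-6 - 200}\right) \frac{1}{44679} + 1320 \cdot \frac{1}{6428} = \left(- \frac{21261}{3381} - \frac{14558}{-206}\right) \frac{1}{44679} + \frac{330}{1607} = \left(\left(-21261\right) \frac{1}{3381} - - \frac{7279}{103}\right) \frac{1}{44679} + \frac{330}{1607} = \left(- \frac{7087}{1127} + \frac{7279}{103}\right) \frac{1}{44679} + \frac{330}{1607} = \frac{7473472}{116081} \cdot \frac{1}{44679} + \frac{330}{1607} = \frac{7473472}{5186382999} + \frac{330}{1607} = \frac{1723516259174}{8334517479393}$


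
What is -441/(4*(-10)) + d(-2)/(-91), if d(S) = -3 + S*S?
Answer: 40091/3640 ≈ 11.014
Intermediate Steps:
d(S) = -3 + S²
-441/(4*(-10)) + d(-2)/(-91) = -441/(4*(-10)) + (-3 + (-2)²)/(-91) = -441/(-40) + (-3 + 4)*(-1/91) = -441*(-1/40) + 1*(-1/91) = 441/40 - 1/91 = 40091/3640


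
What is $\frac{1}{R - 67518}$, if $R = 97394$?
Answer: $\frac{1}{29876} \approx 3.3472 \cdot 10^{-5}$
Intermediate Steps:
$\frac{1}{R - 67518} = \frac{1}{97394 - 67518} = \frac{1}{29876}$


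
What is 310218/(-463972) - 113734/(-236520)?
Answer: -35279743/187908660 ≈ -0.18775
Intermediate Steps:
310218/(-463972) - 113734/(-236520) = 310218*(-1/463972) - 113734*(-1/236520) = -155109/231986 + 779/1620 = -35279743/187908660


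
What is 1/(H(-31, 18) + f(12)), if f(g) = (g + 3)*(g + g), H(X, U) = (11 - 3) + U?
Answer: 1/386 ≈ 0.0025907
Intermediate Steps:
H(X, U) = 8 + U
f(g) = 2*g*(3 + g) (f(g) = (3 + g)*(2*g) = 2*g*(3 + g))
1/(H(-31, 18) + f(12)) = 1/((8 + 18) + 2*12*(3 + 12)) = 1/(26 + 2*12*15) = 1/(26 + 360) = 1/386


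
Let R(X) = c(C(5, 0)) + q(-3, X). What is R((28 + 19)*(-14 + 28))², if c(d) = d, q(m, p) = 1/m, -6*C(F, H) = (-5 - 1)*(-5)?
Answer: 256/9 ≈ 28.444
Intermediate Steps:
C(F, H) = -5 (C(F, H) = -(-5 - 1)*(-5)/6 = -(-1)*(-5) = -⅙*30 = -5)
R(X) = -16/3 (R(X) = -5 + 1/(-3) = -5 - ⅓ = -16/3)
R((28 + 19)*(-14 + 28))² = (-16/3)² = 256/9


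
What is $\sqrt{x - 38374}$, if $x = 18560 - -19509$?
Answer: $i \sqrt{305} \approx 17.464 i$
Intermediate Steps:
$x = 38069$ ($x = 18560 + 19509 = 38069$)
$\sqrt{x - 38374} = \sqrt{38069 - 38374} = \sqrt{-305} = i \sqrt{305}$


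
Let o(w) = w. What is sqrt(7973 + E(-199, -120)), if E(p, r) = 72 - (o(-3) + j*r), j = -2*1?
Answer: 8*sqrt(122) ≈ 88.363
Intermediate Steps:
j = -2
E(p, r) = 75 + 2*r (E(p, r) = 72 - (-3 - 2*r) = 72 + (3 + 2*r) = 75 + 2*r)
sqrt(7973 + E(-199, -120)) = sqrt(7973 + (75 + 2*(-120))) = sqrt(7973 + (75 - 240)) = sqrt(7973 - 165) = sqrt(7808) = 8*sqrt(122)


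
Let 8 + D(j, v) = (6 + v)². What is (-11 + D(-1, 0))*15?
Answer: 255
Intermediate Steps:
D(j, v) = -8 + (6 + v)²
(-11 + D(-1, 0))*15 = (-11 + (-8 + (6 + 0)²))*15 = (-11 + (-8 + 6²))*15 = (-11 + (-8 + 36))*15 = (-11 + 28)*15 = 17*15 = 255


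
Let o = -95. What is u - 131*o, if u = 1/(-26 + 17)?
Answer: 112004/9 ≈ 12445.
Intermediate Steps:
u = -⅑ (u = 1/(-9) = -⅑ ≈ -0.11111)
u - 131*o = -⅑ - 131*(-95) = -⅑ + 12445 = 112004/9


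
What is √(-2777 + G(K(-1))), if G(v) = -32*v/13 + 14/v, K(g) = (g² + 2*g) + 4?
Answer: I*√4227951/39 ≈ 52.723*I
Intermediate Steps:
K(g) = 4 + g² + 2*g
G(v) = 14/v - 32*v/13 (G(v) = -32*v/13 + 14/v = 14/v - 32*v/13)
√(-2777 + G(K(-1))) = √(-2777 + (14/(4 + (-1)² + 2*(-1)) - 32*(4 + (-1)² + 2*(-1))/13)) = √(-2777 + (14/(4 + 1 - 2) - 32*(4 + 1 - 2)/13)) = √(-2777 + (14/3 - 32/13*3)) = √(-2777 + (14*(⅓) - 96/13)) = √(-2777 + (14/3 - 96/13)) = √(-2777 - 106/39) = √(-108409/39) = I*√4227951/39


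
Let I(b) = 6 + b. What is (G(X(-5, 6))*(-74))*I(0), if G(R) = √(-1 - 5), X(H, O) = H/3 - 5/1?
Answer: -444*I*√6 ≈ -1087.6*I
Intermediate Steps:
X(H, O) = -5 + H/3 (X(H, O) = H*(⅓) - 5*1 = H/3 - 5 = -5 + H/3)
G(R) = I*√6 (G(R) = √(-6) = I*√6)
(G(X(-5, 6))*(-74))*I(0) = ((I*√6)*(-74))*(6 + 0) = -74*I*√6*6 = -444*I*√6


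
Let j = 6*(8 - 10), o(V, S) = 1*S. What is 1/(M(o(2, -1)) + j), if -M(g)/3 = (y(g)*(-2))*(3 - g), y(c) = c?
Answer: -1/36 ≈ -0.027778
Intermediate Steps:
o(V, S) = S
j = -12 (j = 6*(-2) = -12)
M(g) = 6*g*(3 - g) (M(g) = -3*g*(-2)*(3 - g) = -3*(-2*g)*(3 - g) = -(-6)*g*(3 - g) = 6*g*(3 - g))
1/(M(o(2, -1)) + j) = 1/(6*(-1)*(3 - 1*(-1)) - 12) = 1/(6*(-1)*(3 + 1) - 12) = 1/(6*(-1)*4 - 12) = 1/(-24 - 12) = 1/(-36) = -1/36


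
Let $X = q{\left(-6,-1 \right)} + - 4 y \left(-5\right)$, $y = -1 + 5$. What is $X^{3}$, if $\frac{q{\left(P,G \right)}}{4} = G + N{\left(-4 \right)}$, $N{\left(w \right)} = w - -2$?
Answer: $314432$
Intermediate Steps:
$N{\left(w \right)} = 2 + w$ ($N{\left(w \right)} = w + 2 = 2 + w$)
$q{\left(P,G \right)} = -8 + 4 G$ ($q{\left(P,G \right)} = 4 \left(G + \left(2 - 4\right)\right) = 4 \left(G - 2\right) = 4 \left(-2 + G\right) = -8 + 4 G$)
$y = 4$
$X = 68$ ($X = \left(-8 + 4 \left(-1\right)\right) + \left(-4\right) 4 \left(-5\right) = \left(-8 - 4\right) - -80 = -12 + 80 = 68$)
$X^{3} = 68^{3} = 314432$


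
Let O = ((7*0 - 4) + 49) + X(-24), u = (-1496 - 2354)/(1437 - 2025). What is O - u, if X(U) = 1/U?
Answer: 2151/56 ≈ 38.411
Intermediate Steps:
u = 275/42 (u = -3850/(-588) = -3850*(-1/588) = 275/42 ≈ 6.5476)
O = 1079/24 (O = ((7*0 - 4) + 49) + 1/(-24) = ((0 - 4) + 49) - 1/24 = (-4 + 49) - 1/24 = 45 - 1/24 = 1079/24 ≈ 44.958)
O - u = 1079/24 - 1*275/42 = 1079/24 - 275/42 = 2151/56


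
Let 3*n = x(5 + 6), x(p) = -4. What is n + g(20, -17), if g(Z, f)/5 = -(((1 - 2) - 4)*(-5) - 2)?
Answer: -349/3 ≈ -116.33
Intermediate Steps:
n = -4/3 (n = (⅓)*(-4) = -4/3 ≈ -1.3333)
g(Z, f) = -115 (g(Z, f) = 5*(-(((1 - 2) - 4)*(-5) - 2)) = 5*(-((-1 - 4)*(-5) - 2)) = 5*(-(-5*(-5) - 2)) = 5*(-(25 - 2)) = 5*(-1*23) = 5*(-23) = -115)
n + g(20, -17) = -4/3 - 115 = -349/3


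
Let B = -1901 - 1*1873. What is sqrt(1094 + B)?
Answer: 2*I*sqrt(670) ≈ 51.769*I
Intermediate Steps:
B = -3774 (B = -1901 - 1873 = -3774)
sqrt(1094 + B) = sqrt(1094 - 3774) = sqrt(-2680) = 2*I*sqrt(670)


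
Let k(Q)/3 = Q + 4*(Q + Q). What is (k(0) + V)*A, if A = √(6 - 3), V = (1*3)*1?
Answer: 3*√3 ≈ 5.1962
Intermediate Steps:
V = 3 (V = 3*1 = 3)
k(Q) = 27*Q (k(Q) = 3*(Q + 4*(Q + Q)) = 3*(Q + 4*(2*Q)) = 3*(Q + 8*Q) = 3*(9*Q) = 27*Q)
A = √3 ≈ 1.7320
(k(0) + V)*A = (27*0 + 3)*√3 = (0 + 3)*√3 = 3*√3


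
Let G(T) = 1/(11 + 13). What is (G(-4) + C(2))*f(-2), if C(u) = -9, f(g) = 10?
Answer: -1075/12 ≈ -89.583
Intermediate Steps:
G(T) = 1/24
(G(-4) + C(2))*f(-2) = (1/24 - 9)*10 = -215/24*10 = -1075/12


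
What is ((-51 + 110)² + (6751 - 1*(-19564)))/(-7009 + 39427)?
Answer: 4966/5403 ≈ 0.91912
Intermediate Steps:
((-51 + 110)² + (6751 - 1*(-19564)))/(-7009 + 39427) = (59² + (6751 + 19564))/32418 = (3481 + 26315)*(1/32418) = 29796*(1/32418) = 4966/5403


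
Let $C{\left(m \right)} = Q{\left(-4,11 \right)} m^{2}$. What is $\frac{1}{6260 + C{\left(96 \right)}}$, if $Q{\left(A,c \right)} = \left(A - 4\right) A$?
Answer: $\frac{1}{301172} \approx 3.3204 \cdot 10^{-6}$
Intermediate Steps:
$Q{\left(A,c \right)} = A \left(-4 + A\right)$ ($Q{\left(A,c \right)} = \left(-4 + A\right) A = A \left(-4 + A\right)$)
$C{\left(m \right)} = 32 m^{2}$ ($C{\left(m \right)} = - 4 \left(-4 - 4\right) m^{2} = \left(-4\right) \left(-8\right) m^{2} = 32 m^{2}$)
$\frac{1}{6260 + C{\left(96 \right)}} = \frac{1}{6260 + 32 \cdot 96^{2}} = \frac{1}{6260 + 32 \cdot 9216} = \frac{1}{6260 + 294912} = \frac{1}{301172}$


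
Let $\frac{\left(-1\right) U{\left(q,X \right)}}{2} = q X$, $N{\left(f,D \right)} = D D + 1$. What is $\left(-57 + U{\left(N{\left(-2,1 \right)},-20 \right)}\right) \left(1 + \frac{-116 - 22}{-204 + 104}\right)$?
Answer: $\frac{2737}{50} \approx 54.74$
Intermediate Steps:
$N{\left(f,D \right)} = 1 + D^{2}$ ($N{\left(f,D \right)} = D^{2} + 1 = 1 + D^{2}$)
$U{\left(q,X \right)} = - 2 X q$ ($U{\left(q,X \right)} = - 2 q X = - 2 X q$)
$\left(-57 + U{\left(N{\left(-2,1 \right)},-20 \right)}\right) \left(1 + \frac{-116 - 22}{-204 + 104}\right) = \left(-57 - - 40 \left(1 + 1^{2}\right)\right) \left(1 + \frac{-116 - 22}{-204 + 104}\right) = \left(-57 - - 40 \left(1 + 1\right)\right) \left(1 - \frac{138}{-100}\right) = \left(-57 - \left(-40\right) 2\right) \left(1 - - \frac{69}{50}\right) = \left(-57 + 80\right) \left(1 + \frac{69}{50}\right) = 23 \cdot \frac{119}{50} = \frac{2737}{50}$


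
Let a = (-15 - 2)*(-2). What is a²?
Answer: 1156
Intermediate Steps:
a = 34 (a = -17*(-2) = 34)
a² = 34² = 1156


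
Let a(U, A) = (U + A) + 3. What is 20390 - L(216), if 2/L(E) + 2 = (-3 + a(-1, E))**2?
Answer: 942486968/46223 ≈ 20390.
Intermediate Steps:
a(U, A) = 3 + A + U (a(U, A) = (A + U) + 3 = 3 + A + U)
L(E) = 2/(-2 + (-1 + E)**2) (L(E) = 2/(-2 + (-3 + (3 + E - 1))**2) = 2/(-2 + (-3 + (2 + E))**2) = 2/(-2 + (-1 + E)**2))
20390 - L(216) = 20390 - 2/(-2 + (-1 + 216)**2) = 20390 - 2/(-2 + 215**2) = 20390 - 2/(-2 + 46225) = 20390 - 2/46223 = 942486968/46223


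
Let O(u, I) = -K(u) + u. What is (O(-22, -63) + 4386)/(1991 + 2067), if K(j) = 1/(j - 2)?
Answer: 104737/97392 ≈ 1.0754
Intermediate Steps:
K(j) = 1/(-2 + j)
O(u, I) = u - 1/(-2 + u) (O(u, I) = -1/(-2 + u) + u = u - 1/(-2 + u))
(O(-22, -63) + 4386)/(1991 + 2067) = ((-1 - 22*(-2 - 22))/(-2 - 22) + 4386)/(1991 + 2067) = ((-1 - 22*(-24))/(-24) + 4386)/4058 = (-(-1 + 528)/24 + 4386)*(1/4058) = (-1/24*527 + 4386)*(1/4058) = (-527/24 + 4386)*(1/4058) = (104737/24)*(1/4058) = 104737/97392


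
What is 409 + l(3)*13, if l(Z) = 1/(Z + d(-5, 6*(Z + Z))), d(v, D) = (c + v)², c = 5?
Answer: 1240/3 ≈ 413.33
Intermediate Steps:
d(v, D) = (5 + v)²
l(Z) = 1/Z (l(Z) = 1/(Z + (5 - 5)²) = 1/(Z + 0²) = 1/(Z + 0) = 1/Z)
409 + l(3)*13 = 409 + 13/3 = 1240/3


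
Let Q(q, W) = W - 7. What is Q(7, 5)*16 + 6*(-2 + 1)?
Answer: -38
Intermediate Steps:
Q(q, W) = -7 + W
Q(7, 5)*16 + 6*(-2 + 1) = (-7 + 5)*16 + 6*(-2 + 1) = -2*16 + 6*(-1) = -32 - 6 = -38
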